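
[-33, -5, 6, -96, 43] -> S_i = Random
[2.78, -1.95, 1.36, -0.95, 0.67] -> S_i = 2.78*(-0.70)^i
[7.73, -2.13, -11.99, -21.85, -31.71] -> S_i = 7.73 + -9.86*i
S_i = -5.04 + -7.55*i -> [-5.04, -12.59, -20.14, -27.69, -35.24]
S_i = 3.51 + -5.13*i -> [3.51, -1.62, -6.75, -11.88, -17.01]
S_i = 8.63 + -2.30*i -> [8.63, 6.33, 4.03, 1.73, -0.57]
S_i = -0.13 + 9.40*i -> [-0.13, 9.27, 18.67, 28.07, 37.47]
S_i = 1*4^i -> [1, 4, 16, 64, 256]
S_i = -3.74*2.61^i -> [-3.74, -9.76, -25.48, -66.5, -173.55]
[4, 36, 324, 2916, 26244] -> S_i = 4*9^i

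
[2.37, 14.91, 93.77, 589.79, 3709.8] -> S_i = 2.37*6.29^i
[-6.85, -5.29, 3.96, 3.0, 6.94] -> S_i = Random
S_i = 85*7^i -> [85, 595, 4165, 29155, 204085]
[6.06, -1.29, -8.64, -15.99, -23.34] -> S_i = 6.06 + -7.35*i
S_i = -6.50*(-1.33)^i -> [-6.5, 8.64, -11.5, 15.29, -20.34]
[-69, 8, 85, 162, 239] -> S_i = -69 + 77*i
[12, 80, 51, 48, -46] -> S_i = Random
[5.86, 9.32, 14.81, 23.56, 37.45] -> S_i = 5.86*1.59^i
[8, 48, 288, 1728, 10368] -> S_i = 8*6^i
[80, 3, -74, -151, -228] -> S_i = 80 + -77*i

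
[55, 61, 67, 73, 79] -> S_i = 55 + 6*i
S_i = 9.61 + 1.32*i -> [9.61, 10.93, 12.25, 13.57, 14.89]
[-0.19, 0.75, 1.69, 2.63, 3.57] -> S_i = -0.19 + 0.94*i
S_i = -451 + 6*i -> [-451, -445, -439, -433, -427]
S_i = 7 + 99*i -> [7, 106, 205, 304, 403]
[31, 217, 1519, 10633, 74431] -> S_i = 31*7^i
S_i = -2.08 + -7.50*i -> [-2.08, -9.58, -17.08, -24.58, -32.08]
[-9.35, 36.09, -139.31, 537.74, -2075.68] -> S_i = -9.35*(-3.86)^i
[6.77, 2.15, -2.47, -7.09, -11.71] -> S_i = 6.77 + -4.62*i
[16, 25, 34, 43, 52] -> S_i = 16 + 9*i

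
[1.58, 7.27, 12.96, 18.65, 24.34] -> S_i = 1.58 + 5.69*i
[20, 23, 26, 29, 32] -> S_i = 20 + 3*i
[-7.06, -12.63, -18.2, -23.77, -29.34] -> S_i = -7.06 + -5.57*i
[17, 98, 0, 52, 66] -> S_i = Random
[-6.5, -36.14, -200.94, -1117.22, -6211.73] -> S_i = -6.50*5.56^i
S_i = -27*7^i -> [-27, -189, -1323, -9261, -64827]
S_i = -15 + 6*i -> [-15, -9, -3, 3, 9]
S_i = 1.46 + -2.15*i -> [1.46, -0.69, -2.84, -4.99, -7.14]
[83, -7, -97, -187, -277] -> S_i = 83 + -90*i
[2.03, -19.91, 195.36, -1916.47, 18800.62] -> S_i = 2.03*(-9.81)^i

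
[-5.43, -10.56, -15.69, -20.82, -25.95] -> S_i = -5.43 + -5.13*i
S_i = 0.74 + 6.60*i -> [0.74, 7.34, 13.94, 20.54, 27.14]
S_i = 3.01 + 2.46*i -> [3.01, 5.47, 7.93, 10.39, 12.85]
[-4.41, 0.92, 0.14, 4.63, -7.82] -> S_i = Random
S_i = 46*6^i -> [46, 276, 1656, 9936, 59616]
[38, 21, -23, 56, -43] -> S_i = Random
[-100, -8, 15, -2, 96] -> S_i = Random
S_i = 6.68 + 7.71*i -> [6.68, 14.39, 22.1, 29.81, 37.52]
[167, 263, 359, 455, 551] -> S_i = 167 + 96*i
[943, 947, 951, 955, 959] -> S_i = 943 + 4*i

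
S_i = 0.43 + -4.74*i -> [0.43, -4.31, -9.05, -13.79, -18.53]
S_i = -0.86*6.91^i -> [-0.86, -5.94, -41.06, -283.75, -1960.7]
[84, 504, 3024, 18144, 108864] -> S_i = 84*6^i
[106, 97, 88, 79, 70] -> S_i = 106 + -9*i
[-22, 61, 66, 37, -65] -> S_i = Random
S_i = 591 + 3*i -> [591, 594, 597, 600, 603]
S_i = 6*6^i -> [6, 36, 216, 1296, 7776]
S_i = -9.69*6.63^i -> [-9.69, -64.24, -425.94, -2824.0, -18723.11]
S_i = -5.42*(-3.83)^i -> [-5.42, 20.76, -79.51, 304.51, -1166.26]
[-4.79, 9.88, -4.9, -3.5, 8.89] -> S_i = Random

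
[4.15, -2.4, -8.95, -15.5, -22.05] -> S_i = 4.15 + -6.55*i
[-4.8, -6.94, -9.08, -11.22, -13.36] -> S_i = -4.80 + -2.14*i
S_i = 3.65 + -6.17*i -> [3.65, -2.52, -8.69, -14.86, -21.03]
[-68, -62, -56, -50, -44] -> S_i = -68 + 6*i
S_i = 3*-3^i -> [3, -9, 27, -81, 243]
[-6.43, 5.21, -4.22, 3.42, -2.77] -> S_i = -6.43*(-0.81)^i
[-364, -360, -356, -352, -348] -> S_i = -364 + 4*i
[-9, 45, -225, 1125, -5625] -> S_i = -9*-5^i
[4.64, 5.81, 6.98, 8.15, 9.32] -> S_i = 4.64 + 1.17*i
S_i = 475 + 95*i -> [475, 570, 665, 760, 855]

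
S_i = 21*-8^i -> [21, -168, 1344, -10752, 86016]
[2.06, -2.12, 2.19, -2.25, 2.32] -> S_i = 2.06*(-1.03)^i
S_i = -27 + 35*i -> [-27, 8, 43, 78, 113]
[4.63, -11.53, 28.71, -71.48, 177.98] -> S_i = 4.63*(-2.49)^i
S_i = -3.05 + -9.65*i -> [-3.05, -12.7, -22.35, -32.0, -41.65]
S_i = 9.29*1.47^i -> [9.29, 13.66, 20.07, 29.51, 43.38]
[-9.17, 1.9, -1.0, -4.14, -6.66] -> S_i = Random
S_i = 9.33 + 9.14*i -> [9.33, 18.47, 27.61, 36.75, 45.89]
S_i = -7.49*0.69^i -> [-7.49, -5.17, -3.57, -2.46, -1.7]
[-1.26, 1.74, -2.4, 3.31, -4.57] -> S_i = -1.26*(-1.38)^i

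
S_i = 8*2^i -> [8, 16, 32, 64, 128]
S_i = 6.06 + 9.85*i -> [6.06, 15.91, 25.76, 35.61, 45.46]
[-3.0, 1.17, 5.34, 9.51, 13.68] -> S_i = -3.00 + 4.17*i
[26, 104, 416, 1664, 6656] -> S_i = 26*4^i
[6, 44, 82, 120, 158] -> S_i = 6 + 38*i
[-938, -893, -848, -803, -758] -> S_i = -938 + 45*i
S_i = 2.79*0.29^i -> [2.79, 0.81, 0.23, 0.07, 0.02]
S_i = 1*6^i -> [1, 6, 36, 216, 1296]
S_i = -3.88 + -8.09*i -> [-3.88, -11.97, -20.06, -28.15, -36.24]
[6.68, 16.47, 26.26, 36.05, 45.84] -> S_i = 6.68 + 9.79*i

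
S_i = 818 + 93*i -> [818, 911, 1004, 1097, 1190]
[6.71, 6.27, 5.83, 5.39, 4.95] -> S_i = 6.71 + -0.44*i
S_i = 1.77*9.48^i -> [1.77, 16.78, 159.07, 1507.99, 14295.74]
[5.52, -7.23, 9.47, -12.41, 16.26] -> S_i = 5.52*(-1.31)^i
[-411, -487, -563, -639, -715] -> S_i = -411 + -76*i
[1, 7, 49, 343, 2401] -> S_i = 1*7^i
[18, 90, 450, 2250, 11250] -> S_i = 18*5^i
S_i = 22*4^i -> [22, 88, 352, 1408, 5632]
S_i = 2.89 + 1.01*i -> [2.89, 3.9, 4.91, 5.92, 6.93]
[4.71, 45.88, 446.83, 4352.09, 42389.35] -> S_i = 4.71*9.74^i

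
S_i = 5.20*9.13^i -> [5.2, 47.48, 433.46, 3957.45, 36131.54]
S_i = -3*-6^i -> [-3, 18, -108, 648, -3888]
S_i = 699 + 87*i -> [699, 786, 873, 960, 1047]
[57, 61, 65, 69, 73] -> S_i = 57 + 4*i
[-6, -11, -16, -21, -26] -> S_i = -6 + -5*i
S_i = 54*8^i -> [54, 432, 3456, 27648, 221184]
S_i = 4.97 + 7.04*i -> [4.97, 12.01, 19.05, 26.09, 33.13]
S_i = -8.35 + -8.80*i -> [-8.35, -17.15, -25.95, -34.75, -43.55]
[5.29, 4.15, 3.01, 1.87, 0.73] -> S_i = 5.29 + -1.14*i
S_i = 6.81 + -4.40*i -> [6.81, 2.41, -1.99, -6.39, -10.79]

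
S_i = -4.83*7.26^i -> [-4.83, -35.07, -254.58, -1848.23, -13418.18]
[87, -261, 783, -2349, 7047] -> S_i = 87*-3^i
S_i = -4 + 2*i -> [-4, -2, 0, 2, 4]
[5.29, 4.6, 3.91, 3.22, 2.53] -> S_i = 5.29 + -0.69*i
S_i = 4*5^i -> [4, 20, 100, 500, 2500]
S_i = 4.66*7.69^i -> [4.66, 35.84, 275.57, 2119.17, 16296.38]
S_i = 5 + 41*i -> [5, 46, 87, 128, 169]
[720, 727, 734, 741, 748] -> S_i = 720 + 7*i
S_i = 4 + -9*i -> [4, -5, -14, -23, -32]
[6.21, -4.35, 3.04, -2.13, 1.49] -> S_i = 6.21*(-0.70)^i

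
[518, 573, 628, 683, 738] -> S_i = 518 + 55*i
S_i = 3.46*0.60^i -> [3.46, 2.08, 1.25, 0.75, 0.45]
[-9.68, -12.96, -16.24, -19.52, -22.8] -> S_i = -9.68 + -3.28*i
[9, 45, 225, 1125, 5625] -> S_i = 9*5^i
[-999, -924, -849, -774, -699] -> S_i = -999 + 75*i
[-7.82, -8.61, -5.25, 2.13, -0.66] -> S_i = Random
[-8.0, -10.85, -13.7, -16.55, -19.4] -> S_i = -8.00 + -2.85*i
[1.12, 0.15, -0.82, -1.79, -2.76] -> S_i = 1.12 + -0.97*i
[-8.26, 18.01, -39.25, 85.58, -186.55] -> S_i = -8.26*(-2.18)^i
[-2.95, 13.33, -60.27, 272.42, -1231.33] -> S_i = -2.95*(-4.52)^i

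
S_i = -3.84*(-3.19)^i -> [-3.84, 12.25, -39.08, 124.65, -397.64]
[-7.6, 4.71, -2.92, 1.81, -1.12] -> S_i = -7.60*(-0.62)^i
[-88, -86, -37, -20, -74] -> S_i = Random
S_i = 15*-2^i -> [15, -30, 60, -120, 240]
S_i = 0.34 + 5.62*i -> [0.34, 5.96, 11.58, 17.2, 22.82]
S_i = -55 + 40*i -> [-55, -15, 25, 65, 105]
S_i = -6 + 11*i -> [-6, 5, 16, 27, 38]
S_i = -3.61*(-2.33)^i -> [-3.61, 8.41, -19.6, 45.66, -106.4]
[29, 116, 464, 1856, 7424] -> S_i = 29*4^i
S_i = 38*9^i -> [38, 342, 3078, 27702, 249318]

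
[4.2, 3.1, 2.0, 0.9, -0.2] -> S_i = 4.20 + -1.10*i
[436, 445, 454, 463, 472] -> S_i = 436 + 9*i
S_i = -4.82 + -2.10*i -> [-4.82, -6.92, -9.02, -11.12, -13.22]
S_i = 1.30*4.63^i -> [1.3, 6.02, 27.87, 129.03, 597.4]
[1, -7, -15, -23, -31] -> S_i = 1 + -8*i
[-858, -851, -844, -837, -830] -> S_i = -858 + 7*i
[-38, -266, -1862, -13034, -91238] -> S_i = -38*7^i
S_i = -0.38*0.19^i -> [-0.38, -0.07, -0.01, -0.0, -0.0]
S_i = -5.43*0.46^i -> [-5.43, -2.5, -1.15, -0.53, -0.24]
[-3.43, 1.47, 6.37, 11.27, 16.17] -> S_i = -3.43 + 4.90*i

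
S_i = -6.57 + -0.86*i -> [-6.57, -7.43, -8.29, -9.15, -10.01]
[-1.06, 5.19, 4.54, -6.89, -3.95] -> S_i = Random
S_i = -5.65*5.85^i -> [-5.65, -33.05, -193.36, -1131.14, -6617.16]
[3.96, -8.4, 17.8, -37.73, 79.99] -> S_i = 3.96*(-2.12)^i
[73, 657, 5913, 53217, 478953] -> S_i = 73*9^i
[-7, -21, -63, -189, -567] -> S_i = -7*3^i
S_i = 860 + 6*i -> [860, 866, 872, 878, 884]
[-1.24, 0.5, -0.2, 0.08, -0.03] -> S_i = -1.24*(-0.40)^i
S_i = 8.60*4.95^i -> [8.6, 42.57, 210.72, 1043.07, 5163.2]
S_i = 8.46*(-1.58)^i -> [8.46, -13.37, 21.12, -33.37, 52.72]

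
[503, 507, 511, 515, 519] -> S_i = 503 + 4*i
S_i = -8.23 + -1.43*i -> [-8.23, -9.66, -11.09, -12.52, -13.95]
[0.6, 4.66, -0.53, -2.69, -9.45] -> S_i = Random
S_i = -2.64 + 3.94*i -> [-2.64, 1.3, 5.24, 9.18, 13.12]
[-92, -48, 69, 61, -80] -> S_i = Random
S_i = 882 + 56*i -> [882, 938, 994, 1050, 1106]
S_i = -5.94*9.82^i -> [-5.94, -58.33, -572.81, -5624.98, -55237.29]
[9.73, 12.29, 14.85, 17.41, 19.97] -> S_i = 9.73 + 2.56*i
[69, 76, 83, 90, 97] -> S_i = 69 + 7*i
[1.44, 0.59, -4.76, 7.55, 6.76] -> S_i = Random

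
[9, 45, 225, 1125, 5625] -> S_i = 9*5^i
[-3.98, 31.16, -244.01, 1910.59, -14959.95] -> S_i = -3.98*(-7.83)^i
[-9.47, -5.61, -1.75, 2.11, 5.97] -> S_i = -9.47 + 3.86*i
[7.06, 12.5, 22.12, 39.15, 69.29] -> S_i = 7.06*1.77^i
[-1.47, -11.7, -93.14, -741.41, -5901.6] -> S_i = -1.47*7.96^i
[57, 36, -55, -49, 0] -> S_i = Random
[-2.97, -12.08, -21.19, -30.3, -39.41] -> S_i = -2.97 + -9.11*i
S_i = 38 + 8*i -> [38, 46, 54, 62, 70]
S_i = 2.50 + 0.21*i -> [2.5, 2.71, 2.92, 3.13, 3.34]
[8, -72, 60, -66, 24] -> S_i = Random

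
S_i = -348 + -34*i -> [-348, -382, -416, -450, -484]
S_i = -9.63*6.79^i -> [-9.63, -65.39, -443.98, -3014.64, -20469.41]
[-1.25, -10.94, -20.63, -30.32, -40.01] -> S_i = -1.25 + -9.69*i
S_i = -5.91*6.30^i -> [-5.91, -37.23, -234.57, -1477.78, -9310.0]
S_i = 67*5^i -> [67, 335, 1675, 8375, 41875]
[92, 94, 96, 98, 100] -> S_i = 92 + 2*i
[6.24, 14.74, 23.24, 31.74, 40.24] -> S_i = 6.24 + 8.50*i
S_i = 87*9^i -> [87, 783, 7047, 63423, 570807]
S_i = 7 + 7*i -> [7, 14, 21, 28, 35]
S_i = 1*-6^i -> [1, -6, 36, -216, 1296]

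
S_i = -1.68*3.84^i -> [-1.68, -6.45, -24.77, -95.13, -365.29]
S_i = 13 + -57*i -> [13, -44, -101, -158, -215]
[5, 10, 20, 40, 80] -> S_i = 5*2^i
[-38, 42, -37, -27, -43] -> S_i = Random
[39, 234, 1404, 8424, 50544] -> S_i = 39*6^i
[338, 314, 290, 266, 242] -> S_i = 338 + -24*i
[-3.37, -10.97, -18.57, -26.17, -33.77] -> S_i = -3.37 + -7.60*i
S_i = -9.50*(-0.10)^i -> [-9.5, 0.95, -0.1, 0.01, -0.0]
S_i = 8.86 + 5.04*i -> [8.86, 13.9, 18.94, 23.98, 29.02]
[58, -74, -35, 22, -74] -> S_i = Random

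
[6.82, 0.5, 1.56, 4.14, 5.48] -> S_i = Random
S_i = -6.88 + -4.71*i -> [-6.88, -11.59, -16.3, -21.01, -25.72]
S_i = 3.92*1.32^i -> [3.92, 5.17, 6.83, 9.02, 11.9]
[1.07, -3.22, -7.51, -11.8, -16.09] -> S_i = 1.07 + -4.29*i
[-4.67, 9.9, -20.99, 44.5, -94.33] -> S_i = -4.67*(-2.12)^i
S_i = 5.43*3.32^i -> [5.43, 18.03, 59.85, 198.71, 659.71]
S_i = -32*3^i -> [-32, -96, -288, -864, -2592]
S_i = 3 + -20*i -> [3, -17, -37, -57, -77]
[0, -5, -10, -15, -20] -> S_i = 0 + -5*i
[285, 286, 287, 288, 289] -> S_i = 285 + 1*i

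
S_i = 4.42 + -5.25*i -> [4.42, -0.83, -6.08, -11.33, -16.58]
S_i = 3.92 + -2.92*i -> [3.92, 1.0, -1.92, -4.84, -7.76]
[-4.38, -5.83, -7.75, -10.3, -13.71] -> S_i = -4.38*1.33^i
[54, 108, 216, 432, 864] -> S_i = 54*2^i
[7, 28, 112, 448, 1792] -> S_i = 7*4^i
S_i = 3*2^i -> [3, 6, 12, 24, 48]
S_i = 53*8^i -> [53, 424, 3392, 27136, 217088]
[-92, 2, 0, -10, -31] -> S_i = Random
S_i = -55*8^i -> [-55, -440, -3520, -28160, -225280]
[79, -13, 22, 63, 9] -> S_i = Random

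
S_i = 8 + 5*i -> [8, 13, 18, 23, 28]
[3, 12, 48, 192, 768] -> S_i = 3*4^i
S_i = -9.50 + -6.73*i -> [-9.5, -16.23, -22.96, -29.69, -36.42]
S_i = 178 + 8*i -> [178, 186, 194, 202, 210]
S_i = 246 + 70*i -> [246, 316, 386, 456, 526]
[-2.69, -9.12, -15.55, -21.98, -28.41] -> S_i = -2.69 + -6.43*i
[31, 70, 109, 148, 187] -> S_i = 31 + 39*i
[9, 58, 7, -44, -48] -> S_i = Random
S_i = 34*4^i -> [34, 136, 544, 2176, 8704]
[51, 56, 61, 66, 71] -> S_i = 51 + 5*i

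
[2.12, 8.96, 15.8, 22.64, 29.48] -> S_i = 2.12 + 6.84*i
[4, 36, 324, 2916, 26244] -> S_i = 4*9^i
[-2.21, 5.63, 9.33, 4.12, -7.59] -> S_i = Random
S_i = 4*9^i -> [4, 36, 324, 2916, 26244]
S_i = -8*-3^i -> [-8, 24, -72, 216, -648]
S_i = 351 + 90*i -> [351, 441, 531, 621, 711]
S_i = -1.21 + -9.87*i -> [-1.21, -11.08, -20.95, -30.82, -40.69]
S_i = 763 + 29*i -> [763, 792, 821, 850, 879]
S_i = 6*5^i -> [6, 30, 150, 750, 3750]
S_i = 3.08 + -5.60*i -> [3.08, -2.52, -8.12, -13.72, -19.32]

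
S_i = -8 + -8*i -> [-8, -16, -24, -32, -40]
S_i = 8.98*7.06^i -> [8.98, 63.4, 447.6, 3160.02, 22309.77]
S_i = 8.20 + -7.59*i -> [8.2, 0.61, -6.98, -14.57, -22.16]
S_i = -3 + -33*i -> [-3, -36, -69, -102, -135]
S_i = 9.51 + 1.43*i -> [9.51, 10.94, 12.37, 13.8, 15.23]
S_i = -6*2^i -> [-6, -12, -24, -48, -96]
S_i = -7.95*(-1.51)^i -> [-7.95, 12.0, -18.13, 27.37, -41.33]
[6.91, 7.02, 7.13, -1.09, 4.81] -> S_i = Random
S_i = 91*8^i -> [91, 728, 5824, 46592, 372736]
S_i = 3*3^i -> [3, 9, 27, 81, 243]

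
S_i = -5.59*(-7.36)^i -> [-5.59, 41.14, -302.81, 2228.67, -16402.99]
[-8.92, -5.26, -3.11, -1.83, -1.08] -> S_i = -8.92*0.59^i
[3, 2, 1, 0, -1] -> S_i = 3 + -1*i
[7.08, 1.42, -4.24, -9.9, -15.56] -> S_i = 7.08 + -5.66*i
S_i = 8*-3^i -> [8, -24, 72, -216, 648]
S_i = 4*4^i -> [4, 16, 64, 256, 1024]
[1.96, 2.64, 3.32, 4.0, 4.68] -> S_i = 1.96 + 0.68*i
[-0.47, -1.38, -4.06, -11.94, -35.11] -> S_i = -0.47*2.94^i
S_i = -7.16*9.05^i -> [-7.16, -64.8, -586.42, -5307.12, -48029.42]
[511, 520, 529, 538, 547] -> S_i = 511 + 9*i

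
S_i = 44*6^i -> [44, 264, 1584, 9504, 57024]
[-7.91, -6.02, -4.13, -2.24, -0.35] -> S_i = -7.91 + 1.89*i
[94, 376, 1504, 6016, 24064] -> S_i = 94*4^i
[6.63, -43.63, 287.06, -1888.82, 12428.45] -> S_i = 6.63*(-6.58)^i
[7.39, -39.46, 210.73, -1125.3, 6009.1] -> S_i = 7.39*(-5.34)^i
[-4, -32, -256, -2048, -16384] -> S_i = -4*8^i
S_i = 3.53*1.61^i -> [3.53, 5.68, 9.15, 14.73, 23.72]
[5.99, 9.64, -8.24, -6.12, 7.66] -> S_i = Random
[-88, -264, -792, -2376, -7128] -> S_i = -88*3^i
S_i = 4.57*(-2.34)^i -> [4.57, -10.69, 25.02, -58.55, 137.02]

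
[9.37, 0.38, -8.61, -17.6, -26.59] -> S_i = 9.37 + -8.99*i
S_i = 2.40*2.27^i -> [2.4, 5.45, 12.37, 28.07, 63.73]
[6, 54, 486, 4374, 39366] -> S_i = 6*9^i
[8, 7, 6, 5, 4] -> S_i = 8 + -1*i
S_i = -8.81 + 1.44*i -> [-8.81, -7.37, -5.93, -4.49, -3.05]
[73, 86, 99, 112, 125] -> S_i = 73 + 13*i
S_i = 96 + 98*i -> [96, 194, 292, 390, 488]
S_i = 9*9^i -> [9, 81, 729, 6561, 59049]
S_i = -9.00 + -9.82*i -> [-9.0, -18.82, -28.64, -38.46, -48.28]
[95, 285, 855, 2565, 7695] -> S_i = 95*3^i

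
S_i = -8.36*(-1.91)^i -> [-8.36, 15.97, -30.5, 58.25, -111.26]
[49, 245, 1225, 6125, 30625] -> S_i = 49*5^i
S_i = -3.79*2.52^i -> [-3.79, -9.55, -24.07, -60.65, -152.84]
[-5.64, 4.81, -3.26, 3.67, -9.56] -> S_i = Random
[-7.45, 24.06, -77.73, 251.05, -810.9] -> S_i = -7.45*(-3.23)^i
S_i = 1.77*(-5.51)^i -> [1.77, -9.75, 53.74, -296.09, 1631.47]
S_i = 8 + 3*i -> [8, 11, 14, 17, 20]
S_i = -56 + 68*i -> [-56, 12, 80, 148, 216]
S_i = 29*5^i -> [29, 145, 725, 3625, 18125]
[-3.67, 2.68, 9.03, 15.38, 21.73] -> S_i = -3.67 + 6.35*i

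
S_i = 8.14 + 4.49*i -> [8.14, 12.63, 17.12, 21.61, 26.1]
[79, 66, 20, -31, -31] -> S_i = Random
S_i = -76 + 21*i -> [-76, -55, -34, -13, 8]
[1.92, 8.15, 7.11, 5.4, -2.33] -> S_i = Random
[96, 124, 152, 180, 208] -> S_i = 96 + 28*i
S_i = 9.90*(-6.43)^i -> [9.9, -63.66, 409.31, -2631.89, 16923.07]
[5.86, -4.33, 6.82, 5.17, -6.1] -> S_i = Random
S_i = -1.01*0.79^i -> [-1.01, -0.8, -0.63, -0.5, -0.39]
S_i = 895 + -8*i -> [895, 887, 879, 871, 863]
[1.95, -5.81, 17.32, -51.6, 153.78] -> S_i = 1.95*(-2.98)^i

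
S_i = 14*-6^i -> [14, -84, 504, -3024, 18144]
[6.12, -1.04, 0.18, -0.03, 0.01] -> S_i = 6.12*(-0.17)^i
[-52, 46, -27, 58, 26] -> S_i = Random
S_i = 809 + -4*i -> [809, 805, 801, 797, 793]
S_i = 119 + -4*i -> [119, 115, 111, 107, 103]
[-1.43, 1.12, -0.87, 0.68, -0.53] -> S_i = -1.43*(-0.78)^i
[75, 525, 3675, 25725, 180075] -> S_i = 75*7^i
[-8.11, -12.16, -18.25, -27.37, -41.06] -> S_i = -8.11*1.50^i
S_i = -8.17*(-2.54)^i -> [-8.17, 20.75, -52.71, 133.88, -340.06]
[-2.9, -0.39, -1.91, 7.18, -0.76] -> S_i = Random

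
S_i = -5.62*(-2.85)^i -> [-5.62, 16.02, -45.65, 130.1, -370.78]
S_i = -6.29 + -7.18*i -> [-6.29, -13.47, -20.65, -27.83, -35.01]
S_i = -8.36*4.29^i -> [-8.36, -35.86, -153.86, -660.05, -2831.62]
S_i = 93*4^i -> [93, 372, 1488, 5952, 23808]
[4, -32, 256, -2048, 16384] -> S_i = 4*-8^i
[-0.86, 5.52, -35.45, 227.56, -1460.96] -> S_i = -0.86*(-6.42)^i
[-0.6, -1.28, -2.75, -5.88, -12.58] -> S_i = -0.60*2.14^i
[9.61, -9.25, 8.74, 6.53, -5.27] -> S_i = Random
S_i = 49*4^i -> [49, 196, 784, 3136, 12544]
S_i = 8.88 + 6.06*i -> [8.88, 14.94, 21.0, 27.06, 33.12]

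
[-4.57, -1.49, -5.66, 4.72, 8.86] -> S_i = Random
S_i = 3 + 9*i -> [3, 12, 21, 30, 39]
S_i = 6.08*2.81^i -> [6.08, 17.08, 48.01, 134.9, 379.08]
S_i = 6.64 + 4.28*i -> [6.64, 10.92, 15.2, 19.48, 23.76]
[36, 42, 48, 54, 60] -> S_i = 36 + 6*i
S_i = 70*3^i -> [70, 210, 630, 1890, 5670]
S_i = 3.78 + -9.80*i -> [3.78, -6.02, -15.82, -25.62, -35.42]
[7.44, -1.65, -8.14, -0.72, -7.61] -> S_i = Random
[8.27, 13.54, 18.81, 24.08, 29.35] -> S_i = 8.27 + 5.27*i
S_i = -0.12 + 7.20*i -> [-0.12, 7.08, 14.28, 21.48, 28.68]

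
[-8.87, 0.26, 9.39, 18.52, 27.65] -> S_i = -8.87 + 9.13*i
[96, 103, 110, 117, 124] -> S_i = 96 + 7*i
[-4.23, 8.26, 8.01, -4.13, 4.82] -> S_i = Random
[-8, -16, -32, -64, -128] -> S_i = -8*2^i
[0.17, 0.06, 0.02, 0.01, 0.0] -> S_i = 0.17*0.38^i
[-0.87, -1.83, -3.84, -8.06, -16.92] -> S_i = -0.87*2.10^i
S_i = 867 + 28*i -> [867, 895, 923, 951, 979]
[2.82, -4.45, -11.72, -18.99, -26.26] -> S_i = 2.82 + -7.27*i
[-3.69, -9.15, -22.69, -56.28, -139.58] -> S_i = -3.69*2.48^i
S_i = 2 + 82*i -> [2, 84, 166, 248, 330]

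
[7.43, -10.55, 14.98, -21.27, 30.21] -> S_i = 7.43*(-1.42)^i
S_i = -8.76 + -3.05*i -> [-8.76, -11.81, -14.86, -17.91, -20.96]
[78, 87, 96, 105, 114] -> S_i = 78 + 9*i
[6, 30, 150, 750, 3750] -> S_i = 6*5^i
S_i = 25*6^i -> [25, 150, 900, 5400, 32400]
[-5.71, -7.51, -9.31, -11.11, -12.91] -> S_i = -5.71 + -1.80*i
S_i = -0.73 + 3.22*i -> [-0.73, 2.49, 5.71, 8.93, 12.15]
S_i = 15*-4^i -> [15, -60, 240, -960, 3840]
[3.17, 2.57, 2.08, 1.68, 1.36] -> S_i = 3.17*0.81^i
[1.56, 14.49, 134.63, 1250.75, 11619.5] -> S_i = 1.56*9.29^i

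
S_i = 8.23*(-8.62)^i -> [8.23, -70.94, 611.53, -5271.35, 45439.01]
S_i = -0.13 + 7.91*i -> [-0.13, 7.78, 15.69, 23.6, 31.51]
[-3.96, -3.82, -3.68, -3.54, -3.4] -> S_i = -3.96 + 0.14*i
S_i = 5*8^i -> [5, 40, 320, 2560, 20480]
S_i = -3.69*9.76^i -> [-3.69, -36.01, -351.5, -3430.65, -33483.1]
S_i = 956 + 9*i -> [956, 965, 974, 983, 992]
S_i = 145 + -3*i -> [145, 142, 139, 136, 133]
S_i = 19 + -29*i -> [19, -10, -39, -68, -97]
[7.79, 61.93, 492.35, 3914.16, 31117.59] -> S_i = 7.79*7.95^i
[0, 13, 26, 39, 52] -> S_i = 0 + 13*i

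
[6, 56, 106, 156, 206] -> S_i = 6 + 50*i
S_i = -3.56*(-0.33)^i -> [-3.56, 1.17, -0.39, 0.13, -0.04]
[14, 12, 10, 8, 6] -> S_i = 14 + -2*i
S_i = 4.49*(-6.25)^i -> [4.49, -28.06, 175.39, -1096.19, 6851.2]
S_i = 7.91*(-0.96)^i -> [7.91, -7.59, 7.29, -7.0, 6.72]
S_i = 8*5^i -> [8, 40, 200, 1000, 5000]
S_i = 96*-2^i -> [96, -192, 384, -768, 1536]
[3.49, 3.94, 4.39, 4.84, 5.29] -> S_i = 3.49 + 0.45*i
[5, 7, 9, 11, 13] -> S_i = 5 + 2*i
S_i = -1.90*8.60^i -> [-1.9, -16.34, -140.52, -1208.51, -10393.16]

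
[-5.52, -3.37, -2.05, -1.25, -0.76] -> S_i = -5.52*0.61^i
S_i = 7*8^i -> [7, 56, 448, 3584, 28672]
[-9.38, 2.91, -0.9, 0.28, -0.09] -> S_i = -9.38*(-0.31)^i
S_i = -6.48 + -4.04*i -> [-6.48, -10.52, -14.56, -18.6, -22.64]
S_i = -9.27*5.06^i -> [-9.27, -46.91, -237.35, -1200.97, -6076.9]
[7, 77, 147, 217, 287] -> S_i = 7 + 70*i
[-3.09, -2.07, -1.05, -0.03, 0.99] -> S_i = -3.09 + 1.02*i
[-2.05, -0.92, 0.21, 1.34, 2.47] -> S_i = -2.05 + 1.13*i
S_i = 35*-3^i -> [35, -105, 315, -945, 2835]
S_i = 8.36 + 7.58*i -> [8.36, 15.94, 23.52, 31.1, 38.68]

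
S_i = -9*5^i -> [-9, -45, -225, -1125, -5625]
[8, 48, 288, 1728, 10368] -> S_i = 8*6^i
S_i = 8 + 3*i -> [8, 11, 14, 17, 20]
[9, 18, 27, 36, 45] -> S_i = 9 + 9*i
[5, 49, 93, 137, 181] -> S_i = 5 + 44*i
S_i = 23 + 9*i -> [23, 32, 41, 50, 59]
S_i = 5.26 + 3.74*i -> [5.26, 9.0, 12.74, 16.48, 20.22]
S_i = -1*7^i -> [-1, -7, -49, -343, -2401]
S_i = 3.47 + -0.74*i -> [3.47, 2.73, 1.99, 1.25, 0.51]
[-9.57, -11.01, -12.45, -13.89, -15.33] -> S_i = -9.57 + -1.44*i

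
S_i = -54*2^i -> [-54, -108, -216, -432, -864]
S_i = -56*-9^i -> [-56, 504, -4536, 40824, -367416]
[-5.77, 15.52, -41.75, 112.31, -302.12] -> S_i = -5.77*(-2.69)^i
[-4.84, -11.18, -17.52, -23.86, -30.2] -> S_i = -4.84 + -6.34*i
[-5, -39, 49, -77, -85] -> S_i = Random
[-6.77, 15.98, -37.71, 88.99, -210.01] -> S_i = -6.77*(-2.36)^i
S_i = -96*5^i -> [-96, -480, -2400, -12000, -60000]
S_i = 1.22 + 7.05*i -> [1.22, 8.27, 15.32, 22.37, 29.42]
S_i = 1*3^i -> [1, 3, 9, 27, 81]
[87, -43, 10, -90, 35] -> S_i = Random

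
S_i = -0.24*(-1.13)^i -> [-0.24, 0.27, -0.31, 0.35, -0.39]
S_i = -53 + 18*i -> [-53, -35, -17, 1, 19]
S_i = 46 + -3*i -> [46, 43, 40, 37, 34]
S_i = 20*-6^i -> [20, -120, 720, -4320, 25920]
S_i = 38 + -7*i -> [38, 31, 24, 17, 10]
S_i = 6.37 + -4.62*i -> [6.37, 1.75, -2.87, -7.49, -12.11]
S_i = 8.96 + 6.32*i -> [8.96, 15.28, 21.6, 27.92, 34.24]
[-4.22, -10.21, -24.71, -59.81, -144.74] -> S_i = -4.22*2.42^i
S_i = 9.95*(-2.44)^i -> [9.95, -24.28, 59.24, -144.54, 352.68]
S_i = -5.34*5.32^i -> [-5.34, -28.41, -151.13, -804.04, -4277.48]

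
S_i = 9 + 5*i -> [9, 14, 19, 24, 29]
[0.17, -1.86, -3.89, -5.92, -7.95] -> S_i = 0.17 + -2.03*i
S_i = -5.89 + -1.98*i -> [-5.89, -7.87, -9.85, -11.83, -13.81]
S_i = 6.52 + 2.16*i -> [6.52, 8.68, 10.84, 13.0, 15.16]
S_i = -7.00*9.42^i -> [-7.0, -65.94, -621.15, -5851.28, -55119.04]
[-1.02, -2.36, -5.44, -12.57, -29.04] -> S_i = -1.02*2.31^i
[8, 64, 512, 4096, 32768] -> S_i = 8*8^i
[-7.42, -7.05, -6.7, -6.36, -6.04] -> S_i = -7.42*0.95^i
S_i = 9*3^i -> [9, 27, 81, 243, 729]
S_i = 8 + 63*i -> [8, 71, 134, 197, 260]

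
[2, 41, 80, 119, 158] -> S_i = 2 + 39*i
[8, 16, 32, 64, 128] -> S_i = 8*2^i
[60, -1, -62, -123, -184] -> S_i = 60 + -61*i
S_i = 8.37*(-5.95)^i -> [8.37, -49.8, 296.32, -1763.1, 10490.43]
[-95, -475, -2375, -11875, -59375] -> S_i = -95*5^i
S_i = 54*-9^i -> [54, -486, 4374, -39366, 354294]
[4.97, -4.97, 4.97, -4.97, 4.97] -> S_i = 4.97*(-1.00)^i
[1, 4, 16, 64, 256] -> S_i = 1*4^i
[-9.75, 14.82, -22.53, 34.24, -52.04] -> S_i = -9.75*(-1.52)^i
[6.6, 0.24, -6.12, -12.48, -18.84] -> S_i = 6.60 + -6.36*i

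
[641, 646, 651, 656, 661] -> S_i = 641 + 5*i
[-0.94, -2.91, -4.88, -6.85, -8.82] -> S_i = -0.94 + -1.97*i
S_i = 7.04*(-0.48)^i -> [7.04, -3.38, 1.62, -0.78, 0.37]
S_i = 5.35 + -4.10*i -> [5.35, 1.25, -2.85, -6.95, -11.05]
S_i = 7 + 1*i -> [7, 8, 9, 10, 11]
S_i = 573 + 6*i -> [573, 579, 585, 591, 597]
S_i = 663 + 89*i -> [663, 752, 841, 930, 1019]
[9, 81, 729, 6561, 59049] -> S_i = 9*9^i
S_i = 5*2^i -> [5, 10, 20, 40, 80]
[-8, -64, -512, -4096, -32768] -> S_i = -8*8^i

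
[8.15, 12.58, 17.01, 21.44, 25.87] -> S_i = 8.15 + 4.43*i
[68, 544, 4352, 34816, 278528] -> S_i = 68*8^i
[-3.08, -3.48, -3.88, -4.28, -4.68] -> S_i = -3.08 + -0.40*i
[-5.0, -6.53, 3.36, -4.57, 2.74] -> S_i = Random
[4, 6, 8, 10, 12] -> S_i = 4 + 2*i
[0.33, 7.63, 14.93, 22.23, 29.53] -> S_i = 0.33 + 7.30*i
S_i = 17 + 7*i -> [17, 24, 31, 38, 45]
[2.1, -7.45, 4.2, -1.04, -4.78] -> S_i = Random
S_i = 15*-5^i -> [15, -75, 375, -1875, 9375]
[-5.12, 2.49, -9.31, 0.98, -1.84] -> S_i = Random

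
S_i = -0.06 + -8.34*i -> [-0.06, -8.4, -16.74, -25.08, -33.42]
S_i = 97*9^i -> [97, 873, 7857, 70713, 636417]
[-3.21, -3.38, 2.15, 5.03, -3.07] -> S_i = Random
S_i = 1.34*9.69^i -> [1.34, 12.98, 125.82, 1219.2, 11814.08]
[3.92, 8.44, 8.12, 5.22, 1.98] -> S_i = Random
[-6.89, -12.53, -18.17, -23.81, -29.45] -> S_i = -6.89 + -5.64*i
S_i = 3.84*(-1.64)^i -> [3.84, -6.3, 10.33, -16.94, 27.78]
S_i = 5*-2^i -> [5, -10, 20, -40, 80]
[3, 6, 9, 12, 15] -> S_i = 3 + 3*i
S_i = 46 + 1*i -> [46, 47, 48, 49, 50]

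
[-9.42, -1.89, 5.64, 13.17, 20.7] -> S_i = -9.42 + 7.53*i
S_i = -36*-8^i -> [-36, 288, -2304, 18432, -147456]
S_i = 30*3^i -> [30, 90, 270, 810, 2430]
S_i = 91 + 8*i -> [91, 99, 107, 115, 123]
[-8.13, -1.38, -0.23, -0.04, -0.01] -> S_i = -8.13*0.17^i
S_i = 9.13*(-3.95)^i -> [9.13, -36.06, 142.45, -562.68, 2222.59]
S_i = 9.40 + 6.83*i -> [9.4, 16.23, 23.06, 29.89, 36.72]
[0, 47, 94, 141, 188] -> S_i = 0 + 47*i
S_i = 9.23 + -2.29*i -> [9.23, 6.94, 4.65, 2.36, 0.07]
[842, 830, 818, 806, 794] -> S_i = 842 + -12*i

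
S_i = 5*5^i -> [5, 25, 125, 625, 3125]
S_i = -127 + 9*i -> [-127, -118, -109, -100, -91]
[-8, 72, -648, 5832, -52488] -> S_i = -8*-9^i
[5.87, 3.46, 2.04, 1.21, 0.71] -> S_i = 5.87*0.59^i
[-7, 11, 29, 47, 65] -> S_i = -7 + 18*i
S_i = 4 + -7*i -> [4, -3, -10, -17, -24]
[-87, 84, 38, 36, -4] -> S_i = Random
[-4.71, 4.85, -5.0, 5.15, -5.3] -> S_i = -4.71*(-1.03)^i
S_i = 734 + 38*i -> [734, 772, 810, 848, 886]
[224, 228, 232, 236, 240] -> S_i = 224 + 4*i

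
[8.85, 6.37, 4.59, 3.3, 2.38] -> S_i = 8.85*0.72^i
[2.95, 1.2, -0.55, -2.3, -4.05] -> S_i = 2.95 + -1.75*i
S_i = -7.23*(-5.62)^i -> [-7.23, 40.63, -228.36, 1283.36, -7212.46]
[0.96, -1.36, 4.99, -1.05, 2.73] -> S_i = Random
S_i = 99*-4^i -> [99, -396, 1584, -6336, 25344]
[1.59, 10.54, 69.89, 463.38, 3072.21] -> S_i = 1.59*6.63^i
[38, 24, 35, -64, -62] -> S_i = Random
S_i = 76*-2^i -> [76, -152, 304, -608, 1216]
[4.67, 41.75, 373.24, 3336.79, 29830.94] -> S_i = 4.67*8.94^i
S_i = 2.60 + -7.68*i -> [2.6, -5.08, -12.76, -20.44, -28.12]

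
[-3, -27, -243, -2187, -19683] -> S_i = -3*9^i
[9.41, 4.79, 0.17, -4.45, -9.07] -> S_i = 9.41 + -4.62*i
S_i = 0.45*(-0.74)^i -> [0.45, -0.33, 0.25, -0.18, 0.13]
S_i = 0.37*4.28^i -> [0.37, 1.58, 6.78, 29.01, 124.16]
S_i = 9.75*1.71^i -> [9.75, 16.67, 28.51, 48.75, 83.37]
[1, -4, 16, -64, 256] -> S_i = 1*-4^i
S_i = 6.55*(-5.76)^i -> [6.55, -37.73, 217.31, -1251.72, 7209.93]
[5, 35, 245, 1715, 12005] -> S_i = 5*7^i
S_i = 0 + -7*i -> [0, -7, -14, -21, -28]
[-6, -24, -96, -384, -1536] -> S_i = -6*4^i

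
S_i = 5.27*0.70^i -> [5.27, 3.69, 2.58, 1.81, 1.27]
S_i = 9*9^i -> [9, 81, 729, 6561, 59049]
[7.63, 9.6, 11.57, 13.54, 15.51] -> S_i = 7.63 + 1.97*i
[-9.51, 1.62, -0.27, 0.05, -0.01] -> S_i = -9.51*(-0.17)^i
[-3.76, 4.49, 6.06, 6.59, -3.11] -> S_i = Random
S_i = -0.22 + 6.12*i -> [-0.22, 5.9, 12.02, 18.14, 24.26]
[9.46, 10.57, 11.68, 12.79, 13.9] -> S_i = 9.46 + 1.11*i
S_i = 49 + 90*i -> [49, 139, 229, 319, 409]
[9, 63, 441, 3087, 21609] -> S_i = 9*7^i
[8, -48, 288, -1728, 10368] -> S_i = 8*-6^i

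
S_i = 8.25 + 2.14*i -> [8.25, 10.39, 12.53, 14.67, 16.81]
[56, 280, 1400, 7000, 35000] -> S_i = 56*5^i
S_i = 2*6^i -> [2, 12, 72, 432, 2592]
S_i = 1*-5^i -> [1, -5, 25, -125, 625]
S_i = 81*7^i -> [81, 567, 3969, 27783, 194481]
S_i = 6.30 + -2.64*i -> [6.3, 3.66, 1.02, -1.62, -4.26]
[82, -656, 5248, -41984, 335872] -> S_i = 82*-8^i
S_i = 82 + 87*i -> [82, 169, 256, 343, 430]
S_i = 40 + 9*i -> [40, 49, 58, 67, 76]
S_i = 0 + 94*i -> [0, 94, 188, 282, 376]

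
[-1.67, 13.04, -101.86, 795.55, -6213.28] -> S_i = -1.67*(-7.81)^i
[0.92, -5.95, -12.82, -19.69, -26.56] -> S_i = 0.92 + -6.87*i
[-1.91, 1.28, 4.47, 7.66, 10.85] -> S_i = -1.91 + 3.19*i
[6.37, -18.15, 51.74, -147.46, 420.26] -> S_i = 6.37*(-2.85)^i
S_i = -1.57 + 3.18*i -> [-1.57, 1.61, 4.79, 7.97, 11.15]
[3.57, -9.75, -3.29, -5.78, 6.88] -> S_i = Random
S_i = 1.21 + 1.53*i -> [1.21, 2.74, 4.27, 5.8, 7.33]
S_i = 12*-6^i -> [12, -72, 432, -2592, 15552]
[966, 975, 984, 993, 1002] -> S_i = 966 + 9*i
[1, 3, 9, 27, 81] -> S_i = 1*3^i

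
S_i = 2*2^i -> [2, 4, 8, 16, 32]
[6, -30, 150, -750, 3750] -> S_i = 6*-5^i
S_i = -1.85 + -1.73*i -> [-1.85, -3.58, -5.31, -7.04, -8.77]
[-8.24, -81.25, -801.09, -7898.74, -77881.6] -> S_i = -8.24*9.86^i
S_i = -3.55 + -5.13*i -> [-3.55, -8.68, -13.81, -18.94, -24.07]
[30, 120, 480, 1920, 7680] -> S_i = 30*4^i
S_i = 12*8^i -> [12, 96, 768, 6144, 49152]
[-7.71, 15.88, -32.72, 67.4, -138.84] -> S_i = -7.71*(-2.06)^i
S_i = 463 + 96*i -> [463, 559, 655, 751, 847]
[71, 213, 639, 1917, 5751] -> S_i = 71*3^i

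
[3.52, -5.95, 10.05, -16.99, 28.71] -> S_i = 3.52*(-1.69)^i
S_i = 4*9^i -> [4, 36, 324, 2916, 26244]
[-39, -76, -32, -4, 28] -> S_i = Random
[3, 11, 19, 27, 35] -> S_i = 3 + 8*i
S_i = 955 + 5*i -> [955, 960, 965, 970, 975]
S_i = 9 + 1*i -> [9, 10, 11, 12, 13]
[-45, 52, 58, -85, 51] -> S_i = Random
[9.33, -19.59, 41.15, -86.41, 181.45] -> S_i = 9.33*(-2.10)^i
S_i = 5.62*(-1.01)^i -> [5.62, -5.68, 5.73, -5.79, 5.85]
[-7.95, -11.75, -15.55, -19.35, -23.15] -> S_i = -7.95 + -3.80*i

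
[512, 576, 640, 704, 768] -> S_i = 512 + 64*i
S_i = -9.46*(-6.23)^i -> [-9.46, 58.94, -367.17, 2287.47, -14250.93]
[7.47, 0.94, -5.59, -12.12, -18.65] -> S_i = 7.47 + -6.53*i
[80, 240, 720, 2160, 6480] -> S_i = 80*3^i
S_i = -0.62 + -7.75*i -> [-0.62, -8.37, -16.12, -23.87, -31.62]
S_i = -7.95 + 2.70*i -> [-7.95, -5.25, -2.55, 0.15, 2.85]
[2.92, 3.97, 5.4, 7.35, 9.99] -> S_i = 2.92*1.36^i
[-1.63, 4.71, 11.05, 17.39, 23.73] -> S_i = -1.63 + 6.34*i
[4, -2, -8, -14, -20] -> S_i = 4 + -6*i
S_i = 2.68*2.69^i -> [2.68, 7.21, 19.39, 52.17, 140.33]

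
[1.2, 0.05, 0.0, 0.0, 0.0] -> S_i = 1.20*0.04^i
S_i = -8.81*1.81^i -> [-8.81, -15.95, -28.86, -52.24, -94.56]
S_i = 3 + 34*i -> [3, 37, 71, 105, 139]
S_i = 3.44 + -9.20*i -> [3.44, -5.76, -14.96, -24.16, -33.36]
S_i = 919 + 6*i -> [919, 925, 931, 937, 943]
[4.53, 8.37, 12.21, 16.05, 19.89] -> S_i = 4.53 + 3.84*i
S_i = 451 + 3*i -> [451, 454, 457, 460, 463]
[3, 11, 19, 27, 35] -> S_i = 3 + 8*i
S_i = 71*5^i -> [71, 355, 1775, 8875, 44375]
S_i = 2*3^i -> [2, 6, 18, 54, 162]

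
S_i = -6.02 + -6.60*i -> [-6.02, -12.62, -19.22, -25.82, -32.42]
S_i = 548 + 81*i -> [548, 629, 710, 791, 872]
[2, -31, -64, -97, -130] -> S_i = 2 + -33*i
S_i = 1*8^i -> [1, 8, 64, 512, 4096]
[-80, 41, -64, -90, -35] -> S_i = Random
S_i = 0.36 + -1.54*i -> [0.36, -1.18, -2.72, -4.26, -5.8]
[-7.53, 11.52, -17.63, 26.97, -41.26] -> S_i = -7.53*(-1.53)^i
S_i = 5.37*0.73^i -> [5.37, 3.92, 2.86, 2.09, 1.52]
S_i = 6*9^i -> [6, 54, 486, 4374, 39366]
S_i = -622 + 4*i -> [-622, -618, -614, -610, -606]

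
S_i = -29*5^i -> [-29, -145, -725, -3625, -18125]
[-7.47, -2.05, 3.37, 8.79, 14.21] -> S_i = -7.47 + 5.42*i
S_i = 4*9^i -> [4, 36, 324, 2916, 26244]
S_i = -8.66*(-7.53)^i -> [-8.66, 65.21, -491.03, 3697.45, -27841.83]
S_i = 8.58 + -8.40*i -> [8.58, 0.18, -8.22, -16.62, -25.02]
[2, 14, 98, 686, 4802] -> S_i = 2*7^i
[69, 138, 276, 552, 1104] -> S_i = 69*2^i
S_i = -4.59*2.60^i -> [-4.59, -11.93, -31.03, -80.67, -209.75]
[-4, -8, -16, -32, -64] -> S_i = -4*2^i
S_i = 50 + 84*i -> [50, 134, 218, 302, 386]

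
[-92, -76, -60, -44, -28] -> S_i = -92 + 16*i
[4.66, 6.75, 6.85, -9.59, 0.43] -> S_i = Random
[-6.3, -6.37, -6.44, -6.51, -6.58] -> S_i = -6.30 + -0.07*i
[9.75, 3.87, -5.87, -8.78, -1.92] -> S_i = Random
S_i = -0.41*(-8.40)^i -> [-0.41, 3.44, -28.93, 243.01, -2041.27]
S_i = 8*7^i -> [8, 56, 392, 2744, 19208]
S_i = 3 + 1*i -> [3, 4, 5, 6, 7]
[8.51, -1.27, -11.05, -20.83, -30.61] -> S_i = 8.51 + -9.78*i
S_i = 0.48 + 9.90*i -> [0.48, 10.38, 20.28, 30.18, 40.08]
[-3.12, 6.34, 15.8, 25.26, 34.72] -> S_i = -3.12 + 9.46*i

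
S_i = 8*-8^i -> [8, -64, 512, -4096, 32768]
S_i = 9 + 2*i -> [9, 11, 13, 15, 17]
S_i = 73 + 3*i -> [73, 76, 79, 82, 85]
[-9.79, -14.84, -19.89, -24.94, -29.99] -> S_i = -9.79 + -5.05*i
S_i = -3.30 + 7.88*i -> [-3.3, 4.58, 12.46, 20.34, 28.22]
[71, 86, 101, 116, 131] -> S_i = 71 + 15*i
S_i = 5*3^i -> [5, 15, 45, 135, 405]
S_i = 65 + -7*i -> [65, 58, 51, 44, 37]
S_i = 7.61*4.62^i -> [7.61, 35.16, 162.43, 750.43, 3466.99]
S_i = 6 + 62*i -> [6, 68, 130, 192, 254]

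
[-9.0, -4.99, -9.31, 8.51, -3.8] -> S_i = Random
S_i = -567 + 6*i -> [-567, -561, -555, -549, -543]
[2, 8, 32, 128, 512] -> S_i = 2*4^i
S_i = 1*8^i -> [1, 8, 64, 512, 4096]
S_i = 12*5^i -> [12, 60, 300, 1500, 7500]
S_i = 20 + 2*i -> [20, 22, 24, 26, 28]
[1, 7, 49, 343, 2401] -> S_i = 1*7^i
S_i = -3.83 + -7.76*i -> [-3.83, -11.59, -19.35, -27.11, -34.87]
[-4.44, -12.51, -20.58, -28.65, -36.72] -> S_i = -4.44 + -8.07*i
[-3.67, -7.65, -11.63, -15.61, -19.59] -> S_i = -3.67 + -3.98*i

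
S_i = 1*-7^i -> [1, -7, 49, -343, 2401]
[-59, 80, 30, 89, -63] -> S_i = Random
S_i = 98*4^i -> [98, 392, 1568, 6272, 25088]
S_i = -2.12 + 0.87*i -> [-2.12, -1.25, -0.38, 0.49, 1.36]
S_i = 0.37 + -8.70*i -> [0.37, -8.33, -17.03, -25.73, -34.43]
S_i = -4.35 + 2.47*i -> [-4.35, -1.88, 0.59, 3.06, 5.53]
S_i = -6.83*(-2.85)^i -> [-6.83, 19.47, -55.48, 158.11, -450.61]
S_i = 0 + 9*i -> [0, 9, 18, 27, 36]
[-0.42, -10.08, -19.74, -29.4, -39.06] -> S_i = -0.42 + -9.66*i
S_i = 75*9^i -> [75, 675, 6075, 54675, 492075]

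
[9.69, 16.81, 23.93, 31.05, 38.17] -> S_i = 9.69 + 7.12*i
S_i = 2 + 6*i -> [2, 8, 14, 20, 26]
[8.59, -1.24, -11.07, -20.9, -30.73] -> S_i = 8.59 + -9.83*i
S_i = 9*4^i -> [9, 36, 144, 576, 2304]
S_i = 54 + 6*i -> [54, 60, 66, 72, 78]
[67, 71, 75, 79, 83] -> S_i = 67 + 4*i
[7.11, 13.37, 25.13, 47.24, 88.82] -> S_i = 7.11*1.88^i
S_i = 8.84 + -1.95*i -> [8.84, 6.89, 4.94, 2.99, 1.04]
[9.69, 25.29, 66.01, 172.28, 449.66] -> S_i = 9.69*2.61^i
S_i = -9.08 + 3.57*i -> [-9.08, -5.51, -1.94, 1.63, 5.2]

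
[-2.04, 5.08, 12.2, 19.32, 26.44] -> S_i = -2.04 + 7.12*i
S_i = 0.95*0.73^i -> [0.95, 0.69, 0.51, 0.37, 0.27]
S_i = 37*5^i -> [37, 185, 925, 4625, 23125]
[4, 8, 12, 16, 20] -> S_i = 4 + 4*i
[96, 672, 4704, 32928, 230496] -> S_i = 96*7^i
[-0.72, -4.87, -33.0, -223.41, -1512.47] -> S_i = -0.72*6.77^i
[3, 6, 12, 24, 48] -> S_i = 3*2^i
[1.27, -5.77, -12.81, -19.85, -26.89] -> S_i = 1.27 + -7.04*i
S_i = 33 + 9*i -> [33, 42, 51, 60, 69]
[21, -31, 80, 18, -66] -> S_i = Random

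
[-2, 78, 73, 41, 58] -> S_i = Random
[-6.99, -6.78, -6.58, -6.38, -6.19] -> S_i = -6.99*0.97^i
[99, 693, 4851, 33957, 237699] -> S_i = 99*7^i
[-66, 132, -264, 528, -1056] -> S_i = -66*-2^i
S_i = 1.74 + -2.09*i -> [1.74, -0.35, -2.44, -4.53, -6.62]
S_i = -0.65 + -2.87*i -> [-0.65, -3.52, -6.39, -9.26, -12.13]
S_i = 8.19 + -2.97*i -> [8.19, 5.22, 2.25, -0.72, -3.69]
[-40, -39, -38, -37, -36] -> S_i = -40 + 1*i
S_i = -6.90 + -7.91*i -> [-6.9, -14.81, -22.72, -30.63, -38.54]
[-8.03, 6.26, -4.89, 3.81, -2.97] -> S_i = -8.03*(-0.78)^i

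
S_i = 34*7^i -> [34, 238, 1666, 11662, 81634]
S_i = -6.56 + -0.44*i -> [-6.56, -7.0, -7.44, -7.88, -8.32]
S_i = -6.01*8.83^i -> [-6.01, -53.07, -468.59, -4137.68, -36535.69]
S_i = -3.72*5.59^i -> [-3.72, -20.79, -116.24, -649.8, -3632.37]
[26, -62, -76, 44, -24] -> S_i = Random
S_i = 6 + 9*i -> [6, 15, 24, 33, 42]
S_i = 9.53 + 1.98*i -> [9.53, 11.51, 13.49, 15.47, 17.45]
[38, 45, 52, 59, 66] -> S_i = 38 + 7*i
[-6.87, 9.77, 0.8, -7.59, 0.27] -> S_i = Random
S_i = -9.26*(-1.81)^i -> [-9.26, 16.76, -30.34, 54.91, -99.39]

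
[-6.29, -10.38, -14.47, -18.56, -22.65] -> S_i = -6.29 + -4.09*i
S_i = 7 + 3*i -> [7, 10, 13, 16, 19]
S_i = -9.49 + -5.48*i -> [-9.49, -14.97, -20.45, -25.93, -31.41]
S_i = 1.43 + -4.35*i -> [1.43, -2.92, -7.27, -11.62, -15.97]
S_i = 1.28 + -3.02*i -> [1.28, -1.74, -4.76, -7.78, -10.8]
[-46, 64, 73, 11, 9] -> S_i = Random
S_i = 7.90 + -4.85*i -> [7.9, 3.05, -1.8, -6.65, -11.5]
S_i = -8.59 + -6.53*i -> [-8.59, -15.12, -21.65, -28.18, -34.71]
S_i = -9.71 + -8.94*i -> [-9.71, -18.65, -27.59, -36.53, -45.47]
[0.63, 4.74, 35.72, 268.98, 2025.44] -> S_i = 0.63*7.53^i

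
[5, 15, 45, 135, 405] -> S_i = 5*3^i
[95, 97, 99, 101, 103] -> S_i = 95 + 2*i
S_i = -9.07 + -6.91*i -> [-9.07, -15.98, -22.89, -29.8, -36.71]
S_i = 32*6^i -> [32, 192, 1152, 6912, 41472]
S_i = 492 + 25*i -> [492, 517, 542, 567, 592]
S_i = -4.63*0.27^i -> [-4.63, -1.25, -0.34, -0.09, -0.02]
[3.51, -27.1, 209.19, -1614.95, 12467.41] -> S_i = 3.51*(-7.72)^i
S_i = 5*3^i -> [5, 15, 45, 135, 405]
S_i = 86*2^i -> [86, 172, 344, 688, 1376]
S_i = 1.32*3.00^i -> [1.32, 3.96, 11.88, 35.64, 106.92]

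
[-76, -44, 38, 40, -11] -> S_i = Random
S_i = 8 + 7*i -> [8, 15, 22, 29, 36]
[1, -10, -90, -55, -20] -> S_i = Random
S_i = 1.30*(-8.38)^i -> [1.3, -10.89, 91.29, -765.02, 6410.91]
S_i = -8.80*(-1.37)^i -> [-8.8, 12.06, -16.52, 22.63, -31.0]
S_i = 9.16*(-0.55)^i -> [9.16, -5.04, 2.77, -1.52, 0.84]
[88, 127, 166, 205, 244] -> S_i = 88 + 39*i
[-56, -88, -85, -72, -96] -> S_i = Random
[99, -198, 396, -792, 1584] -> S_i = 99*-2^i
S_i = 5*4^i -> [5, 20, 80, 320, 1280]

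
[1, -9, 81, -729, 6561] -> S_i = 1*-9^i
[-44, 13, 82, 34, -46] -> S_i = Random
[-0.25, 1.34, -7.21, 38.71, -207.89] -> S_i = -0.25*(-5.37)^i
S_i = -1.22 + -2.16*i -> [-1.22, -3.38, -5.54, -7.7, -9.86]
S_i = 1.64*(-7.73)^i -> [1.64, -12.68, 97.99, -757.5, 5855.47]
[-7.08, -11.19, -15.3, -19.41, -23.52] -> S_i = -7.08 + -4.11*i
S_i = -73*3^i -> [-73, -219, -657, -1971, -5913]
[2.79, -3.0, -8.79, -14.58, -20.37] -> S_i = 2.79 + -5.79*i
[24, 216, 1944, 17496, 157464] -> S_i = 24*9^i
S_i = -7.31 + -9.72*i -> [-7.31, -17.03, -26.75, -36.47, -46.19]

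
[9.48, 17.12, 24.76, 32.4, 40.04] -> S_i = 9.48 + 7.64*i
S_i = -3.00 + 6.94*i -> [-3.0, 3.94, 10.88, 17.82, 24.76]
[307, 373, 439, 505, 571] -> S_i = 307 + 66*i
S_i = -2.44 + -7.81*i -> [-2.44, -10.25, -18.06, -25.87, -33.68]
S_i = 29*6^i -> [29, 174, 1044, 6264, 37584]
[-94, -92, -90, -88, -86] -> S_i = -94 + 2*i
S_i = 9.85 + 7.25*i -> [9.85, 17.1, 24.35, 31.6, 38.85]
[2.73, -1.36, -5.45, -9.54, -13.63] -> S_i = 2.73 + -4.09*i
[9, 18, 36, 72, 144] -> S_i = 9*2^i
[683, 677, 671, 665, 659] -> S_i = 683 + -6*i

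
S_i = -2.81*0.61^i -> [-2.81, -1.71, -1.05, -0.64, -0.39]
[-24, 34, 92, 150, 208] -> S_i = -24 + 58*i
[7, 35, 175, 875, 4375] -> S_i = 7*5^i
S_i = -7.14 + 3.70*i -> [-7.14, -3.44, 0.26, 3.96, 7.66]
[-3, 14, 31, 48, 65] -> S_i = -3 + 17*i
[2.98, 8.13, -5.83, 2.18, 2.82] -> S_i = Random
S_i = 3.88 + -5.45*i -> [3.88, -1.57, -7.02, -12.47, -17.92]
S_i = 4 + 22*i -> [4, 26, 48, 70, 92]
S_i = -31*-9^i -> [-31, 279, -2511, 22599, -203391]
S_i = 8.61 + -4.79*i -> [8.61, 3.82, -0.97, -5.76, -10.55]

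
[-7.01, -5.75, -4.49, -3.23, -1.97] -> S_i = -7.01 + 1.26*i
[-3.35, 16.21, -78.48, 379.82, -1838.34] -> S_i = -3.35*(-4.84)^i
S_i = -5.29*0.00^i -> [-5.29, -0.0, -0.0, -0.0, -0.0]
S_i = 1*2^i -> [1, 2, 4, 8, 16]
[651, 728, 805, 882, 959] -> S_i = 651 + 77*i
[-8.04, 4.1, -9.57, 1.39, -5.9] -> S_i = Random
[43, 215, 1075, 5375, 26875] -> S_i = 43*5^i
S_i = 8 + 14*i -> [8, 22, 36, 50, 64]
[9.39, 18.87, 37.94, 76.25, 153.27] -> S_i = 9.39*2.01^i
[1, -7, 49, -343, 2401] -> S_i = 1*-7^i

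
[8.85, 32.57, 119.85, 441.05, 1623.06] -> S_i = 8.85*3.68^i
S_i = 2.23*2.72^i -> [2.23, 6.07, 16.5, 44.88, 122.06]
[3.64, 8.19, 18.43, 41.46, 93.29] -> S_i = 3.64*2.25^i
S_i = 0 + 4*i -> [0, 4, 8, 12, 16]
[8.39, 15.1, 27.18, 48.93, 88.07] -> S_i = 8.39*1.80^i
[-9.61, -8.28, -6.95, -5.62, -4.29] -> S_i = -9.61 + 1.33*i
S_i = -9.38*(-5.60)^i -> [-9.38, 52.53, -294.16, 1647.28, -9224.76]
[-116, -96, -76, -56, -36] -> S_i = -116 + 20*i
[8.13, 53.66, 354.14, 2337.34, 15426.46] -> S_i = 8.13*6.60^i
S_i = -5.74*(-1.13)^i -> [-5.74, 6.49, -7.33, 8.28, -9.36]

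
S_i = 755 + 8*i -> [755, 763, 771, 779, 787]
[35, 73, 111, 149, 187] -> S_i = 35 + 38*i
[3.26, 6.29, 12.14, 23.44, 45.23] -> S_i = 3.26*1.93^i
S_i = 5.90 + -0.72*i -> [5.9, 5.18, 4.46, 3.74, 3.02]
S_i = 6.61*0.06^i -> [6.61, 0.4, 0.02, 0.0, 0.0]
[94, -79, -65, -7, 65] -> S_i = Random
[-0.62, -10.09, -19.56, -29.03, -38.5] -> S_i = -0.62 + -9.47*i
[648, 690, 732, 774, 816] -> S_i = 648 + 42*i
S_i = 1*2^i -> [1, 2, 4, 8, 16]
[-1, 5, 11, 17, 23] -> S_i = -1 + 6*i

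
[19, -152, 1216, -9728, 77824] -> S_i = 19*-8^i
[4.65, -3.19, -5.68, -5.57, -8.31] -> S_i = Random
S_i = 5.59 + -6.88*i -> [5.59, -1.29, -8.17, -15.05, -21.93]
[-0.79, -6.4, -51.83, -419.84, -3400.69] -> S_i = -0.79*8.10^i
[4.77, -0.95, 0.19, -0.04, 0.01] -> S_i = 4.77*(-0.20)^i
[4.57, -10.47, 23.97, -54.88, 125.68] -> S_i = 4.57*(-2.29)^i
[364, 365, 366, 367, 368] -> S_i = 364 + 1*i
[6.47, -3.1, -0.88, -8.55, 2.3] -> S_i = Random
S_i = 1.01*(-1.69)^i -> [1.01, -1.71, 2.88, -4.88, 8.24]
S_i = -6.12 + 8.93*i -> [-6.12, 2.81, 11.74, 20.67, 29.6]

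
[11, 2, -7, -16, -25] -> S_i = 11 + -9*i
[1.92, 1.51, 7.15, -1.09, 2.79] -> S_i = Random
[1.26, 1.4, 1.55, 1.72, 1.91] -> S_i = 1.26*1.11^i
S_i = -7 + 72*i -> [-7, 65, 137, 209, 281]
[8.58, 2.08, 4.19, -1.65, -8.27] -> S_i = Random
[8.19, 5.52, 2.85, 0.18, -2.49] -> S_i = 8.19 + -2.67*i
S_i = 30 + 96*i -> [30, 126, 222, 318, 414]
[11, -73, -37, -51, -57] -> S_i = Random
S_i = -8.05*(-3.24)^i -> [-8.05, 26.08, -84.51, 273.8, -887.11]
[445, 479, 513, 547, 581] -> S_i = 445 + 34*i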